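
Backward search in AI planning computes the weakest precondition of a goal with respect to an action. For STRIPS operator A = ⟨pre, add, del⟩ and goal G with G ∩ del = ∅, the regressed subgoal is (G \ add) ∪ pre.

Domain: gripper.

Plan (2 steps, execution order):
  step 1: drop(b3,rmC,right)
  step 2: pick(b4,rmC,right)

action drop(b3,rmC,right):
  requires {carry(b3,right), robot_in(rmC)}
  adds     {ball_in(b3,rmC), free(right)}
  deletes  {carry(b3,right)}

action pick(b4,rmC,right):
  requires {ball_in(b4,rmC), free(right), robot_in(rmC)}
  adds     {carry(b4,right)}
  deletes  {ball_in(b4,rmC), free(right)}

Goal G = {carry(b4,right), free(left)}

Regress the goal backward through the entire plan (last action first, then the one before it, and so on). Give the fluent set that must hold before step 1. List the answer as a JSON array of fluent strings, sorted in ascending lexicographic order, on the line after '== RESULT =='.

Work backward from the goal:
  through step 2 (pick(b4,rmC,right)): drop {carry(b4,right)}, keep {free(left)}, require {ball_in(b4,rmC), free(right), robot_in(rmC)}
    → {ball_in(b4,rmC), free(left), free(right), robot_in(rmC)}
  through step 1 (drop(b3,rmC,right)): drop {free(right)}, keep {ball_in(b4,rmC), free(left), robot_in(rmC)}, require {carry(b3,right), robot_in(rmC)}
    → {ball_in(b4,rmC), carry(b3,right), free(left), robot_in(rmC)}

== RESULT ==
["ball_in(b4,rmC)", "carry(b3,right)", "free(left)", "robot_in(rmC)"]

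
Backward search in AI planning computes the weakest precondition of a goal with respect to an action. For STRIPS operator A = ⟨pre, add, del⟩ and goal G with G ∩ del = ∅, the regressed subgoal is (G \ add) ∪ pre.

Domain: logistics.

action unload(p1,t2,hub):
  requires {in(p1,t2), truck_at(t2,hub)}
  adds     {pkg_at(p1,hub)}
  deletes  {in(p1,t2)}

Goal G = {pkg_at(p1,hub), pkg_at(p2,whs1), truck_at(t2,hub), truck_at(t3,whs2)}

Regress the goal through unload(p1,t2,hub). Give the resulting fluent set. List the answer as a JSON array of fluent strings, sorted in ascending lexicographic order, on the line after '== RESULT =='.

Compute (G \ add) ∪ pre:
  G ∩ del = {}  (empty — regression defined)
  G \ add = {pkg_at(p1,hub), pkg_at(p2,whs1), truck_at(t2,hub), truck_at(t3,whs2)} \ {pkg_at(p1,hub)} = {pkg_at(p2,whs1), truck_at(t2,hub), truck_at(t3,whs2)}
  ∪ pre   = {pkg_at(p2,whs1), truck_at(t2,hub), truck_at(t3,whs2)} ∪ {in(p1,t2), truck_at(t2,hub)}
          = {in(p1,t2), pkg_at(p2,whs1), truck_at(t2,hub), truck_at(t3,whs2)}

== RESULT ==
["in(p1,t2)", "pkg_at(p2,whs1)", "truck_at(t2,hub)", "truck_at(t3,whs2)"]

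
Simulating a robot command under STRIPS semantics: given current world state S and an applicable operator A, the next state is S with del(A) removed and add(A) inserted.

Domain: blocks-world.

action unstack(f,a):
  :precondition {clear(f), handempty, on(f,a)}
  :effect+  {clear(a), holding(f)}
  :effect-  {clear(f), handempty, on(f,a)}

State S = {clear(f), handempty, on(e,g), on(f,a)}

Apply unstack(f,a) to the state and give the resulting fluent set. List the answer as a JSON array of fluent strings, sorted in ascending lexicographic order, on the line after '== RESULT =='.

Compute (S \ del) ∪ add:
  pre ⊆ S: {clear(f), handempty, on(f,a)} ⊆ S  — applicable
  S \ del = {on(e,g)}
  ∪ add   = {clear(a), holding(f), on(e,g)}

== RESULT ==
["clear(a)", "holding(f)", "on(e,g)"]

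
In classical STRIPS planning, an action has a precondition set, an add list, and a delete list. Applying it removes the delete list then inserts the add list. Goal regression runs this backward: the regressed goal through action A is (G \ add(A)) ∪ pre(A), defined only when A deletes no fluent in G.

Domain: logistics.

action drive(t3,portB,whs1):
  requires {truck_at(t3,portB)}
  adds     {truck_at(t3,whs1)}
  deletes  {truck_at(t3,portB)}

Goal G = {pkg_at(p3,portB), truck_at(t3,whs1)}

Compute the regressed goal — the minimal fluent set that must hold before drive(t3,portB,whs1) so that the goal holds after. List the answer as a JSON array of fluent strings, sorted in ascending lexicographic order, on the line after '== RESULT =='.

Compute (G \ add) ∪ pre:
  G ∩ del = {}  (empty — regression defined)
  G \ add = {pkg_at(p3,portB), truck_at(t3,whs1)} \ {truck_at(t3,whs1)} = {pkg_at(p3,portB)}
  ∪ pre   = {pkg_at(p3,portB)} ∪ {truck_at(t3,portB)}
          = {pkg_at(p3,portB), truck_at(t3,portB)}

== RESULT ==
["pkg_at(p3,portB)", "truck_at(t3,portB)"]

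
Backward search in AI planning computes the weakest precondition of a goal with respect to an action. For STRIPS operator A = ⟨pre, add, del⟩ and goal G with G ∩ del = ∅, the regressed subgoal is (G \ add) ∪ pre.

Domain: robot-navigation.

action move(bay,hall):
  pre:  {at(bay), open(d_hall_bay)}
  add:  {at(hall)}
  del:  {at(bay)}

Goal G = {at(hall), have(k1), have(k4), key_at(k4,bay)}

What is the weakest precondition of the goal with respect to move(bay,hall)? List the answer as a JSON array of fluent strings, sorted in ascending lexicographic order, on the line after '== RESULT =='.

Regress:
  G ∩ del = {}  (empty — regression defined)
  G \ add = {at(hall), have(k1), have(k4), key_at(k4,bay)} \ {at(hall)} = {have(k1), have(k4), key_at(k4,bay)}
  ∪ pre   = {have(k1), have(k4), key_at(k4,bay)} ∪ {at(bay), open(d_hall_bay)}
          = {at(bay), have(k1), have(k4), key_at(k4,bay), open(d_hall_bay)}

== RESULT ==
["at(bay)", "have(k1)", "have(k4)", "key_at(k4,bay)", "open(d_hall_bay)"]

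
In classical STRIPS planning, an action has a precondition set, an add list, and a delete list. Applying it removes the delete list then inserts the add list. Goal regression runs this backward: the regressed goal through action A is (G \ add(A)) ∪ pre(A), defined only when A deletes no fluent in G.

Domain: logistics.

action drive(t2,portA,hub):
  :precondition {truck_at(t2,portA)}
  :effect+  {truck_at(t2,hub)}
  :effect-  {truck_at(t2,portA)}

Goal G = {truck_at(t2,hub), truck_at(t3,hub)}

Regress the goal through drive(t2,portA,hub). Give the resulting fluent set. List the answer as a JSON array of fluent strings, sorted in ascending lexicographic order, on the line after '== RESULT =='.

Regress:
  G ∩ del = {}  (empty — regression defined)
  G \ add = {truck_at(t2,hub), truck_at(t3,hub)} \ {truck_at(t2,hub)} = {truck_at(t3,hub)}
  ∪ pre   = {truck_at(t3,hub)} ∪ {truck_at(t2,portA)}
          = {truck_at(t2,portA), truck_at(t3,hub)}

== RESULT ==
["truck_at(t2,portA)", "truck_at(t3,hub)"]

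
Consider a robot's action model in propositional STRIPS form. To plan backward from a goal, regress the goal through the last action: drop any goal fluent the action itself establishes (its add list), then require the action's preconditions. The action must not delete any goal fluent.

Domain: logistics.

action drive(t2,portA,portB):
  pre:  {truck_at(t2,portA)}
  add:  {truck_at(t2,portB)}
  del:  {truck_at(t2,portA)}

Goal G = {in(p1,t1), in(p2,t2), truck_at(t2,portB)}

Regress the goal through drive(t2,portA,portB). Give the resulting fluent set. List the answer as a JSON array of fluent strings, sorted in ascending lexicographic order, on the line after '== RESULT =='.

Compute (G \ add) ∪ pre:
  G ∩ del = {}  (empty — regression defined)
  G \ add = {in(p1,t1), in(p2,t2), truck_at(t2,portB)} \ {truck_at(t2,portB)} = {in(p1,t1), in(p2,t2)}
  ∪ pre   = {in(p1,t1), in(p2,t2)} ∪ {truck_at(t2,portA)}
          = {in(p1,t1), in(p2,t2), truck_at(t2,portA)}

== RESULT ==
["in(p1,t1)", "in(p2,t2)", "truck_at(t2,portA)"]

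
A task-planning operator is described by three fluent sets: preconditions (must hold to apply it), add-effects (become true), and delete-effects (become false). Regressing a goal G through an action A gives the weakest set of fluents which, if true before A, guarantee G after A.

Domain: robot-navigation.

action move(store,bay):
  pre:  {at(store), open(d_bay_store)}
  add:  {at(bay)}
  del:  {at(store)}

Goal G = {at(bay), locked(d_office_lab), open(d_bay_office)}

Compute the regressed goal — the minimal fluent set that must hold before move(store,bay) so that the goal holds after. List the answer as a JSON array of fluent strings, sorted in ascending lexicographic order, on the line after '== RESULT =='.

Regress:
  G ∩ del = {}  (empty — regression defined)
  G \ add = {at(bay), locked(d_office_lab), open(d_bay_office)} \ {at(bay)} = {locked(d_office_lab), open(d_bay_office)}
  ∪ pre   = {locked(d_office_lab), open(d_bay_office)} ∪ {at(store), open(d_bay_store)}
          = {at(store), locked(d_office_lab), open(d_bay_office), open(d_bay_store)}

== RESULT ==
["at(store)", "locked(d_office_lab)", "open(d_bay_office)", "open(d_bay_store)"]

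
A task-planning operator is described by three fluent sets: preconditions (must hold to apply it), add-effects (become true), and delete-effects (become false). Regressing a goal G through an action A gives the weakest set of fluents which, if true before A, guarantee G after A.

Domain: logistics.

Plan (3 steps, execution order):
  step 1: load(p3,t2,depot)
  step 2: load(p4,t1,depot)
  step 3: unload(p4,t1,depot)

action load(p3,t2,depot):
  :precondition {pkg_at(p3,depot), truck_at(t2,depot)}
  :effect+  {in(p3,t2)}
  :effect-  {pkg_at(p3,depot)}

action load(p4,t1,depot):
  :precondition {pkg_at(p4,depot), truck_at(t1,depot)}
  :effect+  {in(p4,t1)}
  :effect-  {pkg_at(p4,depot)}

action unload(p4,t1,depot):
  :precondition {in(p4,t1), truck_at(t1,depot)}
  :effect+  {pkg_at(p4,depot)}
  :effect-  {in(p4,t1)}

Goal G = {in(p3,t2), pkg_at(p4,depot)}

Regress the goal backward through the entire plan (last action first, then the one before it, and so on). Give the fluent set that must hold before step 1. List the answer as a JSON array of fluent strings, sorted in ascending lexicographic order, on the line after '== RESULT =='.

Regress step by step:
  through step 3 (unload(p4,t1,depot)): drop {pkg_at(p4,depot)}, keep {in(p3,t2)}, require {in(p4,t1), truck_at(t1,depot)}
    → {in(p3,t2), in(p4,t1), truck_at(t1,depot)}
  through step 2 (load(p4,t1,depot)): drop {in(p4,t1)}, keep {in(p3,t2), truck_at(t1,depot)}, require {pkg_at(p4,depot), truck_at(t1,depot)}
    → {in(p3,t2), pkg_at(p4,depot), truck_at(t1,depot)}
  through step 1 (load(p3,t2,depot)): drop {in(p3,t2)}, keep {pkg_at(p4,depot), truck_at(t1,depot)}, require {pkg_at(p3,depot), truck_at(t2,depot)}
    → {pkg_at(p3,depot), pkg_at(p4,depot), truck_at(t1,depot), truck_at(t2,depot)}

== RESULT ==
["pkg_at(p3,depot)", "pkg_at(p4,depot)", "truck_at(t1,depot)", "truck_at(t2,depot)"]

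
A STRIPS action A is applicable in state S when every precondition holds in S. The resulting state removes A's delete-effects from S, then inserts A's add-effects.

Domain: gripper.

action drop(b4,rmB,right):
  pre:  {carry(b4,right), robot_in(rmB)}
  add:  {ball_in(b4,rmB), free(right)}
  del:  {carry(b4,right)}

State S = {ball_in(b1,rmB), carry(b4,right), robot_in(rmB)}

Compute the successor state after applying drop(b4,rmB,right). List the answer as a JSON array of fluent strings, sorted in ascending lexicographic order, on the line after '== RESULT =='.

Progress:
  pre ⊆ S: {carry(b4,right), robot_in(rmB)} ⊆ S  — applicable
  S \ del = {ball_in(b1,rmB), robot_in(rmB)}
  ∪ add   = {ball_in(b1,rmB), ball_in(b4,rmB), free(right), robot_in(rmB)}

== RESULT ==
["ball_in(b1,rmB)", "ball_in(b4,rmB)", "free(right)", "robot_in(rmB)"]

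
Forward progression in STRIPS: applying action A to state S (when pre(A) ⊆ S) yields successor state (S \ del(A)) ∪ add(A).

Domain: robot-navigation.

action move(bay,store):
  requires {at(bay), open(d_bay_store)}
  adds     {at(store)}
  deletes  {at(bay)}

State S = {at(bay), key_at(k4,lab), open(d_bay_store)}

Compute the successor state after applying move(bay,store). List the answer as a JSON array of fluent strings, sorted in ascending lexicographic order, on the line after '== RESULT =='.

Compute (S \ del) ∪ add:
  pre ⊆ S: {at(bay), open(d_bay_store)} ⊆ S  — applicable
  S \ del = {key_at(k4,lab), open(d_bay_store)}
  ∪ add   = {at(store), key_at(k4,lab), open(d_bay_store)}

== RESULT ==
["at(store)", "key_at(k4,lab)", "open(d_bay_store)"]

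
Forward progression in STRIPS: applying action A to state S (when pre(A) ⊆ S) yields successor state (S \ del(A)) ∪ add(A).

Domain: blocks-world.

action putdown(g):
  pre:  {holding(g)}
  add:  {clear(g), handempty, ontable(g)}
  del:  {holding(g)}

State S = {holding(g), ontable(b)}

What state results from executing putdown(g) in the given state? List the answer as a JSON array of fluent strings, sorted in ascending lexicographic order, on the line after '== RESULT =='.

Progress:
  pre ⊆ S: {holding(g)} ⊆ S  — applicable
  S \ del = {ontable(b)}
  ∪ add   = {clear(g), handempty, ontable(b), ontable(g)}

== RESULT ==
["clear(g)", "handempty", "ontable(b)", "ontable(g)"]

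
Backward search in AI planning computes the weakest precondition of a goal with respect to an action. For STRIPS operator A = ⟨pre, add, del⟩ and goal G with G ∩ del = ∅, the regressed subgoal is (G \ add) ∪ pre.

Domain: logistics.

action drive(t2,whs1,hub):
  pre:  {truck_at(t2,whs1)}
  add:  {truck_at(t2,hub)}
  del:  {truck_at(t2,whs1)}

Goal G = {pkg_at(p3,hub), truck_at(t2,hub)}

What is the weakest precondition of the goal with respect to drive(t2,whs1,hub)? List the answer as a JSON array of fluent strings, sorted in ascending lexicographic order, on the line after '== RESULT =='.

Compute (G \ add) ∪ pre:
  G ∩ del = {}  (empty — regression defined)
  G \ add = {pkg_at(p3,hub), truck_at(t2,hub)} \ {truck_at(t2,hub)} = {pkg_at(p3,hub)}
  ∪ pre   = {pkg_at(p3,hub)} ∪ {truck_at(t2,whs1)}
          = {pkg_at(p3,hub), truck_at(t2,whs1)}

== RESULT ==
["pkg_at(p3,hub)", "truck_at(t2,whs1)"]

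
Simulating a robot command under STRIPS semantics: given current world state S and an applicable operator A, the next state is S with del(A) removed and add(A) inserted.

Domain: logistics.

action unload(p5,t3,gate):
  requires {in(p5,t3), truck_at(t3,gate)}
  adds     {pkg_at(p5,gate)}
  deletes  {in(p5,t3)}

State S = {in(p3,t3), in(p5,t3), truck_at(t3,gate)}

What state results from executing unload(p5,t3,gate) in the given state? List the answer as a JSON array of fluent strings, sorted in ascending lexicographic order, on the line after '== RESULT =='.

Compute (S \ del) ∪ add:
  pre ⊆ S: {in(p5,t3), truck_at(t3,gate)} ⊆ S  — applicable
  S \ del = {in(p3,t3), truck_at(t3,gate)}
  ∪ add   = {in(p3,t3), pkg_at(p5,gate), truck_at(t3,gate)}

== RESULT ==
["in(p3,t3)", "pkg_at(p5,gate)", "truck_at(t3,gate)"]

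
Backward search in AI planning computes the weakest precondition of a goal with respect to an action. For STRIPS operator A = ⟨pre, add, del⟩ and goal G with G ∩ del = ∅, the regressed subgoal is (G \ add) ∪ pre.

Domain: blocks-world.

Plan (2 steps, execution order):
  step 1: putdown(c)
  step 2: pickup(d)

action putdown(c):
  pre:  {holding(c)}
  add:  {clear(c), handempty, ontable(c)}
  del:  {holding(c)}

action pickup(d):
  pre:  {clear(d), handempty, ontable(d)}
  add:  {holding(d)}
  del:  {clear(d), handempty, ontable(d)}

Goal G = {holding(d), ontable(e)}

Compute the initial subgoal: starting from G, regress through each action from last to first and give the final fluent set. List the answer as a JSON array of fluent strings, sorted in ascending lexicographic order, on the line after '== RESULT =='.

Work backward from the goal:
  through step 2 (pickup(d)): drop {holding(d)}, keep {ontable(e)}, require {clear(d), handempty, ontable(d)}
    → {clear(d), handempty, ontable(d), ontable(e)}
  through step 1 (putdown(c)): drop {handempty}, keep {clear(d), ontable(d), ontable(e)}, require {holding(c)}
    → {clear(d), holding(c), ontable(d), ontable(e)}

== RESULT ==
["clear(d)", "holding(c)", "ontable(d)", "ontable(e)"]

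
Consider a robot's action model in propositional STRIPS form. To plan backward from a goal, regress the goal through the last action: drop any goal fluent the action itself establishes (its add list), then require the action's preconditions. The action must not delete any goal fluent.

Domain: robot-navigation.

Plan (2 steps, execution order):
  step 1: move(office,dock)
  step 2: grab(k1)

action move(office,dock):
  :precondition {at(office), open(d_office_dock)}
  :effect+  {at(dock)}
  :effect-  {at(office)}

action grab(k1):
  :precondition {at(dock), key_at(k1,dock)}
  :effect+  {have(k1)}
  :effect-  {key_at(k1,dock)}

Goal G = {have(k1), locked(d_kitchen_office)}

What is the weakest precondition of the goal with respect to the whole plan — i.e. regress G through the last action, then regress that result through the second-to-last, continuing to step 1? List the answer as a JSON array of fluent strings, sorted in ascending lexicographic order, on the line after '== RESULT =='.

Regress step by step:
  through step 2 (grab(k1)): drop {have(k1)}, keep {locked(d_kitchen_office)}, require {at(dock), key_at(k1,dock)}
    → {at(dock), key_at(k1,dock), locked(d_kitchen_office)}
  through step 1 (move(office,dock)): drop {at(dock)}, keep {key_at(k1,dock), locked(d_kitchen_office)}, require {at(office), open(d_office_dock)}
    → {at(office), key_at(k1,dock), locked(d_kitchen_office), open(d_office_dock)}

== RESULT ==
["at(office)", "key_at(k1,dock)", "locked(d_kitchen_office)", "open(d_office_dock)"]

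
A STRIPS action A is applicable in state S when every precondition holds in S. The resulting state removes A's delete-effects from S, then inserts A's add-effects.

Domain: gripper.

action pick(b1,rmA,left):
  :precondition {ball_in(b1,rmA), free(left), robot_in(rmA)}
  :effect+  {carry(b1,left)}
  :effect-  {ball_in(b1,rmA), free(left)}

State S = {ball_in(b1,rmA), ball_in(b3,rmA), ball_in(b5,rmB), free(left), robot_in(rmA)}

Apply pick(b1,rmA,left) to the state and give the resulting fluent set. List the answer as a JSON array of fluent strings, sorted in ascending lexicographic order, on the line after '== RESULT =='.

Compute (S \ del) ∪ add:
  pre ⊆ S: {ball_in(b1,rmA), free(left), robot_in(rmA)} ⊆ S  — applicable
  S \ del = {ball_in(b3,rmA), ball_in(b5,rmB), robot_in(rmA)}
  ∪ add   = {ball_in(b3,rmA), ball_in(b5,rmB), carry(b1,left), robot_in(rmA)}

== RESULT ==
["ball_in(b3,rmA)", "ball_in(b5,rmB)", "carry(b1,left)", "robot_in(rmA)"]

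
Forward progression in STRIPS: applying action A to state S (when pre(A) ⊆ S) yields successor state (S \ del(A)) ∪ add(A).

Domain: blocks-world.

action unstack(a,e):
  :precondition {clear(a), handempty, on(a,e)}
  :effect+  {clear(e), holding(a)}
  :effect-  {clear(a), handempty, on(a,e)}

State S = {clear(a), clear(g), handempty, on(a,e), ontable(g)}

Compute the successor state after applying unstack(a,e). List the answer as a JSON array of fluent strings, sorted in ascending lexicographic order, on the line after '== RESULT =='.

Progress:
  pre ⊆ S: {clear(a), handempty, on(a,e)} ⊆ S  — applicable
  S \ del = {clear(g), ontable(g)}
  ∪ add   = {clear(e), clear(g), holding(a), ontable(g)}

== RESULT ==
["clear(e)", "clear(g)", "holding(a)", "ontable(g)"]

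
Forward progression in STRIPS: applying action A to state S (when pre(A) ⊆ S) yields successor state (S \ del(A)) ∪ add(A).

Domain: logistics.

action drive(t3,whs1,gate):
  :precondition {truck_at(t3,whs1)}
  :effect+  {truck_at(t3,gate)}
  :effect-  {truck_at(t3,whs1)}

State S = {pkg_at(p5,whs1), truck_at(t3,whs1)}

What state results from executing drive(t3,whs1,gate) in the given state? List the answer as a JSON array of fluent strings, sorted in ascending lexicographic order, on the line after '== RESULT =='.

Compute (S \ del) ∪ add:
  pre ⊆ S: {truck_at(t3,whs1)} ⊆ S  — applicable
  S \ del = {pkg_at(p5,whs1)}
  ∪ add   = {pkg_at(p5,whs1), truck_at(t3,gate)}

== RESULT ==
["pkg_at(p5,whs1)", "truck_at(t3,gate)"]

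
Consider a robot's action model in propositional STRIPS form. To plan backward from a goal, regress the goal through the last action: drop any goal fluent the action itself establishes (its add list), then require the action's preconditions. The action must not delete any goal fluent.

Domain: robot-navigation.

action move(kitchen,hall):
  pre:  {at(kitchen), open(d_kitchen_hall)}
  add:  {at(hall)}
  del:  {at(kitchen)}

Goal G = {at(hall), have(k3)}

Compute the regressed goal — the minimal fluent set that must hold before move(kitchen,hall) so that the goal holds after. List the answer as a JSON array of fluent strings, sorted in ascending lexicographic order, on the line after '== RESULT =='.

Compute (G \ add) ∪ pre:
  G ∩ del = {}  (empty — regression defined)
  G \ add = {at(hall), have(k3)} \ {at(hall)} = {have(k3)}
  ∪ pre   = {have(k3)} ∪ {at(kitchen), open(d_kitchen_hall)}
          = {at(kitchen), have(k3), open(d_kitchen_hall)}

== RESULT ==
["at(kitchen)", "have(k3)", "open(d_kitchen_hall)"]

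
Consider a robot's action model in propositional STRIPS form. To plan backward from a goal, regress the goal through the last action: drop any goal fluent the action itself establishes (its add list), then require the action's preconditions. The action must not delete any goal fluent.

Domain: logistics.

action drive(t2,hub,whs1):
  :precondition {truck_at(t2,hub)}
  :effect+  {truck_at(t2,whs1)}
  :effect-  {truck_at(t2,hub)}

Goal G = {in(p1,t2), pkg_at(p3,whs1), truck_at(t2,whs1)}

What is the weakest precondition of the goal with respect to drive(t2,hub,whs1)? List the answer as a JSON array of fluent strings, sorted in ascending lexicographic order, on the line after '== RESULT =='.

Regress:
  G ∩ del = {}  (empty — regression defined)
  G \ add = {in(p1,t2), pkg_at(p3,whs1), truck_at(t2,whs1)} \ {truck_at(t2,whs1)} = {in(p1,t2), pkg_at(p3,whs1)}
  ∪ pre   = {in(p1,t2), pkg_at(p3,whs1)} ∪ {truck_at(t2,hub)}
          = {in(p1,t2), pkg_at(p3,whs1), truck_at(t2,hub)}

== RESULT ==
["in(p1,t2)", "pkg_at(p3,whs1)", "truck_at(t2,hub)"]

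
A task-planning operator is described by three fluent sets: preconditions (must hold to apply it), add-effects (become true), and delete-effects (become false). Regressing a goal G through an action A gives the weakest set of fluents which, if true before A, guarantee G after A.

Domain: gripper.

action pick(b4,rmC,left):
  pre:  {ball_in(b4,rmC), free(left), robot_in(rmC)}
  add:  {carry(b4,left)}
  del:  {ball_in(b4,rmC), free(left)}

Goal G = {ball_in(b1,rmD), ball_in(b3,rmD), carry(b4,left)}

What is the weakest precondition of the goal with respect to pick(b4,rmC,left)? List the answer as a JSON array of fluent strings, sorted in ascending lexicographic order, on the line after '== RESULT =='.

Regress:
  G ∩ del = {}  (empty — regression defined)
  G \ add = {ball_in(b1,rmD), ball_in(b3,rmD), carry(b4,left)} \ {carry(b4,left)} = {ball_in(b1,rmD), ball_in(b3,rmD)}
  ∪ pre   = {ball_in(b1,rmD), ball_in(b3,rmD)} ∪ {ball_in(b4,rmC), free(left), robot_in(rmC)}
          = {ball_in(b1,rmD), ball_in(b3,rmD), ball_in(b4,rmC), free(left), robot_in(rmC)}

== RESULT ==
["ball_in(b1,rmD)", "ball_in(b3,rmD)", "ball_in(b4,rmC)", "free(left)", "robot_in(rmC)"]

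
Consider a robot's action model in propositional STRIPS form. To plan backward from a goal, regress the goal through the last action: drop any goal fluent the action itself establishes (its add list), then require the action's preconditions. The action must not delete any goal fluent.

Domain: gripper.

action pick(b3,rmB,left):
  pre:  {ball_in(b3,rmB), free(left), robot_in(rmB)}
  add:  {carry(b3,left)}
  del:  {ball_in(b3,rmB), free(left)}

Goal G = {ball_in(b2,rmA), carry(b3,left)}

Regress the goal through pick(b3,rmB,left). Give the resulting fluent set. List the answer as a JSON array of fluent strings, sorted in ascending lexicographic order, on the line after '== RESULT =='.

Regress:
  G ∩ del = {}  (empty — regression defined)
  G \ add = {ball_in(b2,rmA), carry(b3,left)} \ {carry(b3,left)} = {ball_in(b2,rmA)}
  ∪ pre   = {ball_in(b2,rmA)} ∪ {ball_in(b3,rmB), free(left), robot_in(rmB)}
          = {ball_in(b2,rmA), ball_in(b3,rmB), free(left), robot_in(rmB)}

== RESULT ==
["ball_in(b2,rmA)", "ball_in(b3,rmB)", "free(left)", "robot_in(rmB)"]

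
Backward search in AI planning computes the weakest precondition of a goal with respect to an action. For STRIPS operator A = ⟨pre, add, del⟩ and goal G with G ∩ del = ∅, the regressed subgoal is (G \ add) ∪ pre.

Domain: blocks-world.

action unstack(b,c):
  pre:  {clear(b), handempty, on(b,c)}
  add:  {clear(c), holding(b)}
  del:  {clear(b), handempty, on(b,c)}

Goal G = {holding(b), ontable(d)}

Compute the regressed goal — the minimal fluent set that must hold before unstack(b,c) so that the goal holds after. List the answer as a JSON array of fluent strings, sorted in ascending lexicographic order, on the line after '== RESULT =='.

Compute (G \ add) ∪ pre:
  G ∩ del = {}  (empty — regression defined)
  G \ add = {holding(b), ontable(d)} \ {clear(c), holding(b)} = {ontable(d)}
  ∪ pre   = {ontable(d)} ∪ {clear(b), handempty, on(b,c)}
          = {clear(b), handempty, on(b,c), ontable(d)}

== RESULT ==
["clear(b)", "handempty", "on(b,c)", "ontable(d)"]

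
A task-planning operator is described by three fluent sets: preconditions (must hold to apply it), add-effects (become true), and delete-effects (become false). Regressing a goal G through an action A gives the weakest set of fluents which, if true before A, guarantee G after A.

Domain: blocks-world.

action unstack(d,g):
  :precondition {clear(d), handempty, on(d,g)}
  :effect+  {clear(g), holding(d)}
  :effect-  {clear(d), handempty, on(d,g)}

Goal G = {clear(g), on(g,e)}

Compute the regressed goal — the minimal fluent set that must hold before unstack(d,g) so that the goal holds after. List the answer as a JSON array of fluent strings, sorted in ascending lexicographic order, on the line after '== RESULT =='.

Regress:
  G ∩ del = {}  (empty — regression defined)
  G \ add = {clear(g), on(g,e)} \ {clear(g), holding(d)} = {on(g,e)}
  ∪ pre   = {on(g,e)} ∪ {clear(d), handempty, on(d,g)}
          = {clear(d), handempty, on(d,g), on(g,e)}

== RESULT ==
["clear(d)", "handempty", "on(d,g)", "on(g,e)"]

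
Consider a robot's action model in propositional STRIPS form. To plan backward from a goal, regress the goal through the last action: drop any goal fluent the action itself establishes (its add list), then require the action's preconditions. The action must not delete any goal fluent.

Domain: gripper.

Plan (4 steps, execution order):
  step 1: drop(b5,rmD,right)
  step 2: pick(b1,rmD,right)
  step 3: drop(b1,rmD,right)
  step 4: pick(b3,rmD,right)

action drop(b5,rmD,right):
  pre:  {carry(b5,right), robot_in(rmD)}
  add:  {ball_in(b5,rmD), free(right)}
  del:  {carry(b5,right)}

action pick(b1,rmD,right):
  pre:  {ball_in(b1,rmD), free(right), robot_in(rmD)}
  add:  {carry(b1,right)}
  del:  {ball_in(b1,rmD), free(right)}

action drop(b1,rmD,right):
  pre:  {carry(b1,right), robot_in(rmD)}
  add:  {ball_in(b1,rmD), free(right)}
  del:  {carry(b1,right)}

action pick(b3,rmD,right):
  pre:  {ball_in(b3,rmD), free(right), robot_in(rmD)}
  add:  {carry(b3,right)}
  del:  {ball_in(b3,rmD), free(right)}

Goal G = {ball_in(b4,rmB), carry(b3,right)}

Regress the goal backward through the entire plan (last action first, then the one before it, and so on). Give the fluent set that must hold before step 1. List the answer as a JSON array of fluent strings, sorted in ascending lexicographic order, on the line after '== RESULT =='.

Work backward from the goal:
  through step 4 (pick(b3,rmD,right)): drop {carry(b3,right)}, keep {ball_in(b4,rmB)}, require {ball_in(b3,rmD), free(right), robot_in(rmD)}
    → {ball_in(b3,rmD), ball_in(b4,rmB), free(right), robot_in(rmD)}
  through step 3 (drop(b1,rmD,right)): drop {free(right)}, keep {ball_in(b3,rmD), ball_in(b4,rmB), robot_in(rmD)}, require {carry(b1,right), robot_in(rmD)}
    → {ball_in(b3,rmD), ball_in(b4,rmB), carry(b1,right), robot_in(rmD)}
  through step 2 (pick(b1,rmD,right)): drop {carry(b1,right)}, keep {ball_in(b3,rmD), ball_in(b4,rmB), robot_in(rmD)}, require {ball_in(b1,rmD), free(right), robot_in(rmD)}
    → {ball_in(b1,rmD), ball_in(b3,rmD), ball_in(b4,rmB), free(right), robot_in(rmD)}
  through step 1 (drop(b5,rmD,right)): drop {free(right)}, keep {ball_in(b1,rmD), ball_in(b3,rmD), ball_in(b4,rmB), robot_in(rmD)}, require {carry(b5,right), robot_in(rmD)}
    → {ball_in(b1,rmD), ball_in(b3,rmD), ball_in(b4,rmB), carry(b5,right), robot_in(rmD)}

== RESULT ==
["ball_in(b1,rmD)", "ball_in(b3,rmD)", "ball_in(b4,rmB)", "carry(b5,right)", "robot_in(rmD)"]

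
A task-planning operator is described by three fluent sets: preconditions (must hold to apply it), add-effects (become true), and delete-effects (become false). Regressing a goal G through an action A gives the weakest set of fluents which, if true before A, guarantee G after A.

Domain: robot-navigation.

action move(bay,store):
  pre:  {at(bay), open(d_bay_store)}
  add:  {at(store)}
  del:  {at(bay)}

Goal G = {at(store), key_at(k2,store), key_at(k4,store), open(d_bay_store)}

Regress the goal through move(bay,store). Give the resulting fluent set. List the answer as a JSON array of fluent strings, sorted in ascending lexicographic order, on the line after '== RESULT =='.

Regress:
  G ∩ del = {}  (empty — regression defined)
  G \ add = {at(store), key_at(k2,store), key_at(k4,store), open(d_bay_store)} \ {at(store)} = {key_at(k2,store), key_at(k4,store), open(d_bay_store)}
  ∪ pre   = {key_at(k2,store), key_at(k4,store), open(d_bay_store)} ∪ {at(bay), open(d_bay_store)}
          = {at(bay), key_at(k2,store), key_at(k4,store), open(d_bay_store)}

== RESULT ==
["at(bay)", "key_at(k2,store)", "key_at(k4,store)", "open(d_bay_store)"]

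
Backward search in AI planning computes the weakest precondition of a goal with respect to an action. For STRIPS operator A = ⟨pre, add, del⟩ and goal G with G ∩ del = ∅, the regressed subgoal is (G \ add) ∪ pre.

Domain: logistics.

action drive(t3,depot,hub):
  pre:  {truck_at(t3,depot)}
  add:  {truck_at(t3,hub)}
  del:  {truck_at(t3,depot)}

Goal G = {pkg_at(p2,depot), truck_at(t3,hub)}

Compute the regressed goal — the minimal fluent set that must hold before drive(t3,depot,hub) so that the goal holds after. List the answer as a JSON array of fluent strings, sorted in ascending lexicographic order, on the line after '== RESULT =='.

Regress:
  G ∩ del = {}  (empty — regression defined)
  G \ add = {pkg_at(p2,depot), truck_at(t3,hub)} \ {truck_at(t3,hub)} = {pkg_at(p2,depot)}
  ∪ pre   = {pkg_at(p2,depot)} ∪ {truck_at(t3,depot)}
          = {pkg_at(p2,depot), truck_at(t3,depot)}

== RESULT ==
["pkg_at(p2,depot)", "truck_at(t3,depot)"]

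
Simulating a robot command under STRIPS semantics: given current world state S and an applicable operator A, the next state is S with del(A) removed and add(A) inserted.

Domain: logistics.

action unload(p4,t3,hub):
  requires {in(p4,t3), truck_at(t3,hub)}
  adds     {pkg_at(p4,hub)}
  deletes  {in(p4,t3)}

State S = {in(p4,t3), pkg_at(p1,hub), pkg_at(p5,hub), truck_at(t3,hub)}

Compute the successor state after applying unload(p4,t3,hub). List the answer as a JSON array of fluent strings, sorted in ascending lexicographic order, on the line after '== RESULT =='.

Compute (S \ del) ∪ add:
  pre ⊆ S: {in(p4,t3), truck_at(t3,hub)} ⊆ S  — applicable
  S \ del = {pkg_at(p1,hub), pkg_at(p5,hub), truck_at(t3,hub)}
  ∪ add   = {pkg_at(p1,hub), pkg_at(p4,hub), pkg_at(p5,hub), truck_at(t3,hub)}

== RESULT ==
["pkg_at(p1,hub)", "pkg_at(p4,hub)", "pkg_at(p5,hub)", "truck_at(t3,hub)"]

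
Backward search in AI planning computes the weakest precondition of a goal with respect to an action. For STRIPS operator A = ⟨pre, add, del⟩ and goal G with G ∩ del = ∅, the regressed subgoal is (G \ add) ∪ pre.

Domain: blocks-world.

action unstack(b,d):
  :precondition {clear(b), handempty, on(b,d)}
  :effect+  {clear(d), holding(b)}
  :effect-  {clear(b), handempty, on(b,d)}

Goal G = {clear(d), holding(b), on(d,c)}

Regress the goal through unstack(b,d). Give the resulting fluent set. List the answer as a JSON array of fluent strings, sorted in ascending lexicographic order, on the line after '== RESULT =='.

Compute (G \ add) ∪ pre:
  G ∩ del = {}  (empty — regression defined)
  G \ add = {clear(d), holding(b), on(d,c)} \ {clear(d), holding(b)} = {on(d,c)}
  ∪ pre   = {on(d,c)} ∪ {clear(b), handempty, on(b,d)}
          = {clear(b), handempty, on(b,d), on(d,c)}

== RESULT ==
["clear(b)", "handempty", "on(b,d)", "on(d,c)"]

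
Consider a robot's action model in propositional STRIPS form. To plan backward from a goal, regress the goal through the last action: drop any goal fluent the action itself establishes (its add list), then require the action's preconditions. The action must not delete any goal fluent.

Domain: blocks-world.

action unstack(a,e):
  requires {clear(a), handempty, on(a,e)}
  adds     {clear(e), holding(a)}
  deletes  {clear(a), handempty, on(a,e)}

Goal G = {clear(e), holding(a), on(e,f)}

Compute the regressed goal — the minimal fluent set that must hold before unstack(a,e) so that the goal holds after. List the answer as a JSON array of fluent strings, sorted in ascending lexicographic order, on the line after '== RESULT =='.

Compute (G \ add) ∪ pre:
  G ∩ del = {}  (empty — regression defined)
  G \ add = {clear(e), holding(a), on(e,f)} \ {clear(e), holding(a)} = {on(e,f)}
  ∪ pre   = {on(e,f)} ∪ {clear(a), handempty, on(a,e)}
          = {clear(a), handempty, on(a,e), on(e,f)}

== RESULT ==
["clear(a)", "handempty", "on(a,e)", "on(e,f)"]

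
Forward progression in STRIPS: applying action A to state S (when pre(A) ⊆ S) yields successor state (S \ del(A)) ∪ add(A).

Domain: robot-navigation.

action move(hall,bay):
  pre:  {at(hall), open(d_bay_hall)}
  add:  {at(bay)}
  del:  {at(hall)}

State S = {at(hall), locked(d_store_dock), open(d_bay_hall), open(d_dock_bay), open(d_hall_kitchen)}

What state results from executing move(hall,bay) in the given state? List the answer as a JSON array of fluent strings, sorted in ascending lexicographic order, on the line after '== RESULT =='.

Progress:
  pre ⊆ S: {at(hall), open(d_bay_hall)} ⊆ S  — applicable
  S \ del = {locked(d_store_dock), open(d_bay_hall), open(d_dock_bay), open(d_hall_kitchen)}
  ∪ add   = {at(bay), locked(d_store_dock), open(d_bay_hall), open(d_dock_bay), open(d_hall_kitchen)}

== RESULT ==
["at(bay)", "locked(d_store_dock)", "open(d_bay_hall)", "open(d_dock_bay)", "open(d_hall_kitchen)"]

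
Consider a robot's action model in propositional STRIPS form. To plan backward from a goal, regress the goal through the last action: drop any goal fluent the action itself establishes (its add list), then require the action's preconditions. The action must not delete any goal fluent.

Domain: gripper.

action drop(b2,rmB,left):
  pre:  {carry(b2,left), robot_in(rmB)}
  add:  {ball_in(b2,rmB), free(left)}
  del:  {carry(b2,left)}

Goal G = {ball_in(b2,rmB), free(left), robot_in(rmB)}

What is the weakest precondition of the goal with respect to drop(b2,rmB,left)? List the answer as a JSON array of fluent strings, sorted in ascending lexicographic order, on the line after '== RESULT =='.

Regress:
  G ∩ del = {}  (empty — regression defined)
  G \ add = {ball_in(b2,rmB), free(left), robot_in(rmB)} \ {ball_in(b2,rmB), free(left)} = {robot_in(rmB)}
  ∪ pre   = {robot_in(rmB)} ∪ {carry(b2,left), robot_in(rmB)}
          = {carry(b2,left), robot_in(rmB)}

== RESULT ==
["carry(b2,left)", "robot_in(rmB)"]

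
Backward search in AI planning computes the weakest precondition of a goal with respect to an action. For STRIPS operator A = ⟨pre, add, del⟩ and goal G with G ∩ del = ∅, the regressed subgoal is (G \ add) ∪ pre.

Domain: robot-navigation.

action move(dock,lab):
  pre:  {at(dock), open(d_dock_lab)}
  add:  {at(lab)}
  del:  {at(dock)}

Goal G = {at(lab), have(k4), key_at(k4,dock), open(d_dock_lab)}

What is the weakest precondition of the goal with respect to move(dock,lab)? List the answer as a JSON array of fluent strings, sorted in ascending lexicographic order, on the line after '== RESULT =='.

Compute (G \ add) ∪ pre:
  G ∩ del = {}  (empty — regression defined)
  G \ add = {at(lab), have(k4), key_at(k4,dock), open(d_dock_lab)} \ {at(lab)} = {have(k4), key_at(k4,dock), open(d_dock_lab)}
  ∪ pre   = {have(k4), key_at(k4,dock), open(d_dock_lab)} ∪ {at(dock), open(d_dock_lab)}
          = {at(dock), have(k4), key_at(k4,dock), open(d_dock_lab)}

== RESULT ==
["at(dock)", "have(k4)", "key_at(k4,dock)", "open(d_dock_lab)"]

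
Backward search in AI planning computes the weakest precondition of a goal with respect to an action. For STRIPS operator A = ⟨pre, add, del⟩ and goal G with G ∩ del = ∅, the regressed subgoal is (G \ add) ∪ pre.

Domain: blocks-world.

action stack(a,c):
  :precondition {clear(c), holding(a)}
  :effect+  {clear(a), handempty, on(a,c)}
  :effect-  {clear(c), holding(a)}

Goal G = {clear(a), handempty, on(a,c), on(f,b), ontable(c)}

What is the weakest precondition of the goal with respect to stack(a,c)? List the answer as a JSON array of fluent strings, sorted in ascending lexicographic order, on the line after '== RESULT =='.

Compute (G \ add) ∪ pre:
  G ∩ del = {}  (empty — regression defined)
  G \ add = {clear(a), handempty, on(a,c), on(f,b), ontable(c)} \ {clear(a), handempty, on(a,c)} = {on(f,b), ontable(c)}
  ∪ pre   = {on(f,b), ontable(c)} ∪ {clear(c), holding(a)}
          = {clear(c), holding(a), on(f,b), ontable(c)}

== RESULT ==
["clear(c)", "holding(a)", "on(f,b)", "ontable(c)"]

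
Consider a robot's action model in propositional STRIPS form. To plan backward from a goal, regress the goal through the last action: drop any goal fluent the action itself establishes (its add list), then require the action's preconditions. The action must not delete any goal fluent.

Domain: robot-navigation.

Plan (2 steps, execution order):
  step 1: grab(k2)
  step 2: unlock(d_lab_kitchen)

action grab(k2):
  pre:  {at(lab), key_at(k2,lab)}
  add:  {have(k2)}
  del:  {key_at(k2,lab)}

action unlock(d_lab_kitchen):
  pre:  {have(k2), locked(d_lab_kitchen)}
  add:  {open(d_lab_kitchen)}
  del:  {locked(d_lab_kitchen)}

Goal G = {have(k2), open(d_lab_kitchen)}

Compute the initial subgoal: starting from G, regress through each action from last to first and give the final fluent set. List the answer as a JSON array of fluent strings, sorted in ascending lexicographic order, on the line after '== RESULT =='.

Work backward from the goal:
  through step 2 (unlock(d_lab_kitchen)): drop {open(d_lab_kitchen)}, keep {have(k2)}, require {have(k2), locked(d_lab_kitchen)}
    → {have(k2), locked(d_lab_kitchen)}
  through step 1 (grab(k2)): drop {have(k2)}, keep {locked(d_lab_kitchen)}, require {at(lab), key_at(k2,lab)}
    → {at(lab), key_at(k2,lab), locked(d_lab_kitchen)}

== RESULT ==
["at(lab)", "key_at(k2,lab)", "locked(d_lab_kitchen)"]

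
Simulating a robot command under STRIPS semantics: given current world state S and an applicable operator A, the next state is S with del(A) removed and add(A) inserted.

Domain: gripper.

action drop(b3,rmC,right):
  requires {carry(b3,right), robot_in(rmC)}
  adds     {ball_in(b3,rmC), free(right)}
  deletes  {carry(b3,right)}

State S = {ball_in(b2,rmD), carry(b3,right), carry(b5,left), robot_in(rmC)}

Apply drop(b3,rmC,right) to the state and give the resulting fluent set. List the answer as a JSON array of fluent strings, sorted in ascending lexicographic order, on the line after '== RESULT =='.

Compute (S \ del) ∪ add:
  pre ⊆ S: {carry(b3,right), robot_in(rmC)} ⊆ S  — applicable
  S \ del = {ball_in(b2,rmD), carry(b5,left), robot_in(rmC)}
  ∪ add   = {ball_in(b2,rmD), ball_in(b3,rmC), carry(b5,left), free(right), robot_in(rmC)}

== RESULT ==
["ball_in(b2,rmD)", "ball_in(b3,rmC)", "carry(b5,left)", "free(right)", "robot_in(rmC)"]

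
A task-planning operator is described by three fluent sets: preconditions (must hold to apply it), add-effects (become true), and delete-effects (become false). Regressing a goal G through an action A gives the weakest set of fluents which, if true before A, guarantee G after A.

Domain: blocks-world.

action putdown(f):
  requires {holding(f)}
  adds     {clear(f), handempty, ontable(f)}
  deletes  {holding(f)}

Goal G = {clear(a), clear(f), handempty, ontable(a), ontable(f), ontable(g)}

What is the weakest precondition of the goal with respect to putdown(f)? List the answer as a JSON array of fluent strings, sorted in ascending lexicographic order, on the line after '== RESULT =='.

Regress:
  G ∩ del = {}  (empty — regression defined)
  G \ add = {clear(a), clear(f), handempty, ontable(a), ontable(f), ontable(g)} \ {clear(f), handempty, ontable(f)} = {clear(a), ontable(a), ontable(g)}
  ∪ pre   = {clear(a), ontable(a), ontable(g)} ∪ {holding(f)}
          = {clear(a), holding(f), ontable(a), ontable(g)}

== RESULT ==
["clear(a)", "holding(f)", "ontable(a)", "ontable(g)"]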